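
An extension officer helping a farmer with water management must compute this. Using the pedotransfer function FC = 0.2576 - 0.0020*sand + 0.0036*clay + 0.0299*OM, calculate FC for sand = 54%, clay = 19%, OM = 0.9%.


FC = 0.2576 - 0.0020*54 + 0.0036*19 + 0.0299*0.9
   = 0.2576 - 0.1080 + 0.0684 + 0.0269
   = 0.2449


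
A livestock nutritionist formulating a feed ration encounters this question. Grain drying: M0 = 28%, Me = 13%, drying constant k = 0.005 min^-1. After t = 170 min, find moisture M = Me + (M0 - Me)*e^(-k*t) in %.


M = Me + (M0 - Me) * e^(-k*t)
  = 13 + (28 - 13) * e^(-0.005*170)
  = 13 + 15 * e^(-0.850)
  = 13 + 15 * 0.42741
  = 13 + 6.4112
  = 19.41%


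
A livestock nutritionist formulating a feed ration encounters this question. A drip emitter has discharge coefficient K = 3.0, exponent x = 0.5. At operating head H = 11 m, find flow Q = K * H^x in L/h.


Q = K * H^x
  = 3.0 * 11^0.5
  = 3.0 * 3.3166
  = 9.95 L/h


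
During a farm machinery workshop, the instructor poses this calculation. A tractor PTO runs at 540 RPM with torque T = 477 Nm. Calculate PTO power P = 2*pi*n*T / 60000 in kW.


P = 2*pi*n*T / 60000
  = 2*pi * 540 * 477 / 60000
  = 1618422.87 / 60000
  = 26.97 kW


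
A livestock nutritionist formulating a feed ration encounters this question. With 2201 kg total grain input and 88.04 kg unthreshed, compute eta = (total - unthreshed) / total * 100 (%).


eta = (total - unthreshed) / total * 100
    = (2201 - 88.04) / 2201 * 100
    = 2112.96 / 2201 * 100
    = 96%


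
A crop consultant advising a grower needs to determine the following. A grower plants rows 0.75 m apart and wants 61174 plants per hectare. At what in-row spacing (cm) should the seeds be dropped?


spacing = 10000 / (row_sp * density)
        = 10000 / (0.75 * 61174)
        = 10000 / 45880.50
        = 0.21796 m = 21.80 cm


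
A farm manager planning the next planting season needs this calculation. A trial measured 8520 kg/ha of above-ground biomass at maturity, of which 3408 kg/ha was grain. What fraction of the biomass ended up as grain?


HI = grain_yield / biomass
   = 3408 / 8520
   = 0.40


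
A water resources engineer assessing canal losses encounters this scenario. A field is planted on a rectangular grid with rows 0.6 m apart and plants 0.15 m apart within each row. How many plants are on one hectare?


D = 10000 / (row_sp * plant_sp)
  = 10000 / (0.6 * 0.15)
  = 10000 / 0.0900
  = 111111.11 plants/ha


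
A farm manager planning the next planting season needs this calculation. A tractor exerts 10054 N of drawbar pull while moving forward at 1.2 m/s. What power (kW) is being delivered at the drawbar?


P = F * v / 1000
  = 10054 * 1.2 / 1000
  = 12064.80 / 1000
  = 12.06 kW


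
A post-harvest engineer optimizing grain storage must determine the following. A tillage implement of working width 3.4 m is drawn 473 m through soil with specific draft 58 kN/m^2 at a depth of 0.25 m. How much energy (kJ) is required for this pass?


E = k * d * w * L
  = 58 * 0.25 * 3.4 * 473
  = 23318.90 kJ


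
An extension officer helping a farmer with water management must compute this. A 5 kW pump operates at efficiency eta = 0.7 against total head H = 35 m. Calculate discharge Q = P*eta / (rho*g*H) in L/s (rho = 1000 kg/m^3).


Q = (P * 1000 * eta) / (rho * g * H)
  = (5 * 1000 * 0.7) / (1000 * 9.81 * 35)
  = 3500 / 343350
  = 0.01019 m^3/s = 10.19 L/s


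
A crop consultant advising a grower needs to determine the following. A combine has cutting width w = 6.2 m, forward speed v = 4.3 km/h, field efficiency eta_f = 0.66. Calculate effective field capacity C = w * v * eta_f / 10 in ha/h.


C = w * v * eta_f / 10
  = 6.2 * 4.3 * 0.66 / 10
  = 17.60 / 10
  = 1.76 ha/h


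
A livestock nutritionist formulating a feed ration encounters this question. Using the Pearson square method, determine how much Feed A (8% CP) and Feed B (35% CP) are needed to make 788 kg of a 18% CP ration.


parts_A = CP_b - target = 35 - 18 = 17
parts_B = target - CP_a = 18 - 8 = 10
total_parts = 17 + 10 = 27
Feed A = 788 * 17 / 27 = 496.15 kg
Feed B = 788 * 10 / 27 = 291.85 kg

496.15 kg


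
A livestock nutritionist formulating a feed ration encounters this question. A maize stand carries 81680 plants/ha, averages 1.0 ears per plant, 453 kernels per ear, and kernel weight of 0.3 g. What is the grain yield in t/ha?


Y = density * ears * kernels * kw
  = 81680 * 1.0 * 453 * 0.3 g/ha
  = 11100312 g/ha
  = 11100.31 kg/ha = 11.10 t/ha


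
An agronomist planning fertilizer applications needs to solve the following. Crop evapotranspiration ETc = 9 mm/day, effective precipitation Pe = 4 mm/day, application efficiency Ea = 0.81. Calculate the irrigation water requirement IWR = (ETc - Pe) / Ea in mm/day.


IWR = (ETc - Pe) / Ea
    = (9 - 4) / 0.81
    = 5 / 0.81
    = 6.17 mm/day


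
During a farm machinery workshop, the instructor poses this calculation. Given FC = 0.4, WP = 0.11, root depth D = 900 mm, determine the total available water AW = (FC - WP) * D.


AW = (FC - WP) * D
   = (0.4 - 0.11) * 900
   = 0.29 * 900
   = 261 mm


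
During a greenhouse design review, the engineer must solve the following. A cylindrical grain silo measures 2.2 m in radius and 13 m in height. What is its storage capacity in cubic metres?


V = pi * r^2 * h
  = pi * 2.2^2 * 13
  = pi * 4.84 * 13
  = 197.67 m^3


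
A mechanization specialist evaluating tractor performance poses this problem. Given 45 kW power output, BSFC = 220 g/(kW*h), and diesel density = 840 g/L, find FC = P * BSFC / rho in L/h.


FC = P * BSFC / rho_fuel
   = 45 * 220 / 840
   = 9900 / 840
   = 11.79 L/h


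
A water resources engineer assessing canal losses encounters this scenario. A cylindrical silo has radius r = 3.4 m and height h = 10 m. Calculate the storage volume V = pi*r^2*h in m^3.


V = pi * r^2 * h
  = pi * 3.4^2 * 10
  = pi * 11.56 * 10
  = 363.17 m^3


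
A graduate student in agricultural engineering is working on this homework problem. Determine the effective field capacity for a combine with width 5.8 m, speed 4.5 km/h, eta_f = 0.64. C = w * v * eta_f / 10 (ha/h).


C = w * v * eta_f / 10
  = 5.8 * 4.5 * 0.64 / 10
  = 16.70 / 10
  = 1.67 ha/h


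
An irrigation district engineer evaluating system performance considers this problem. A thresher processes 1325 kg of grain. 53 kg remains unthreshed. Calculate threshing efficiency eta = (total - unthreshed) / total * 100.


eta = (total - unthreshed) / total * 100
    = (1325 - 53) / 1325 * 100
    = 1272 / 1325 * 100
    = 96%


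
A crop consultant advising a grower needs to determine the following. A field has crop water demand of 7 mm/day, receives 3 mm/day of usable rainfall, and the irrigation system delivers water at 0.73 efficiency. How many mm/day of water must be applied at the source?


IWR = (ETc - Pe) / Ea
    = (7 - 3) / 0.73
    = 4 / 0.73
    = 5.48 mm/day


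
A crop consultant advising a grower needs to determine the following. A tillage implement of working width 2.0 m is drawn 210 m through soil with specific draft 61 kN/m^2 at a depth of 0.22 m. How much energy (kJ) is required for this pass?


E = k * d * w * L
  = 61 * 0.22 * 2.0 * 210
  = 5636.40 kJ


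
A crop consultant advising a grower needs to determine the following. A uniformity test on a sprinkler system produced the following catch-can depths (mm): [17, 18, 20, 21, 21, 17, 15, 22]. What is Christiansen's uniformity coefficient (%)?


xbar = 151 / 8 = 18.875
sum|xi - xbar| = 17
CU = 100 * (1 - 17 / (8 * 18.875))
   = 100 * (1 - 0.1126)
   = 88.74%


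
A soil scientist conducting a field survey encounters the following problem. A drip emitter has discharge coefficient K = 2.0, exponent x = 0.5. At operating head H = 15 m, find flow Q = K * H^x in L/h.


Q = K * H^x
  = 2.0 * 15^0.5
  = 2.0 * 3.8730
  = 7.75 L/h


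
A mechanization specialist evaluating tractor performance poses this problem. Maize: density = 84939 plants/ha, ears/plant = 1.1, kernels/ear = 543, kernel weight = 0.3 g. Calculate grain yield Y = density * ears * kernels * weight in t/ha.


Y = density * ears * kernels * kw
  = 84939 * 1.1 * 543 * 0.3 g/ha
  = 15220219.41 g/ha
  = 15220.22 kg/ha = 15.22 t/ha


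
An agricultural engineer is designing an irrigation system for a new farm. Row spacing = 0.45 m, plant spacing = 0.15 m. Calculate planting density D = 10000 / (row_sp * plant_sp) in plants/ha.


D = 10000 / (row_sp * plant_sp)
  = 10000 / (0.45 * 0.15)
  = 10000 / 0.0675
  = 148148.15 plants/ha


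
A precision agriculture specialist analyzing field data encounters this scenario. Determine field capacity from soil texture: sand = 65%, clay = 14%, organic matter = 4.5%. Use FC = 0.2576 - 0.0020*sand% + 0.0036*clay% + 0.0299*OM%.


FC = 0.2576 - 0.0020*65 + 0.0036*14 + 0.0299*4.5
   = 0.2576 - 0.1300 + 0.0504 + 0.1346
   = 0.3126


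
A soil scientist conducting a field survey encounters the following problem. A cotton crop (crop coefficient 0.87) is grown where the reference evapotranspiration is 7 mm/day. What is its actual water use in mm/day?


ETc = Kc * ET0
    = 0.87 * 7
    = 6.09 mm/day


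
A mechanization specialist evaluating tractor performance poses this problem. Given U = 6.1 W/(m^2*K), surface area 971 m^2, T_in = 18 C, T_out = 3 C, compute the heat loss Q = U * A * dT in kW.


dT = 18 - (3) = 15 K
Q = U * A * dT
  = 6.1 * 971 * 15
  = 88846.50 W = 88.85 kW


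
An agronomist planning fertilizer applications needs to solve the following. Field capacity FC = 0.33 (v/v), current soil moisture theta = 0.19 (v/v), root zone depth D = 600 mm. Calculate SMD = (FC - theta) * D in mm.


SMD = (FC - theta) * D
    = (0.33 - 0.19) * 600
    = 0.140 * 600
    = 84 mm


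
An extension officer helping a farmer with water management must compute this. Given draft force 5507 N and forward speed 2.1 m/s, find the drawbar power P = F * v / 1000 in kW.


P = F * v / 1000
  = 5507 * 2.1 / 1000
  = 11564.70 / 1000
  = 11.56 kW


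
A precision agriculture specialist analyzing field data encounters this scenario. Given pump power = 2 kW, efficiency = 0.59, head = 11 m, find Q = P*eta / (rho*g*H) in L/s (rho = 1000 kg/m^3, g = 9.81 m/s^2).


Q = (P * 1000 * eta) / (rho * g * H)
  = (2 * 1000 * 0.59) / (1000 * 9.81 * 11)
  = 1180 / 107910
  = 0.01094 m^3/s = 10.94 L/s


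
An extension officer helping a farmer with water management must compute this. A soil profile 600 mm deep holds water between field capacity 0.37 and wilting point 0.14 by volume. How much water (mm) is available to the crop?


AW = (FC - WP) * D
   = (0.37 - 0.14) * 600
   = 0.23 * 600
   = 138 mm


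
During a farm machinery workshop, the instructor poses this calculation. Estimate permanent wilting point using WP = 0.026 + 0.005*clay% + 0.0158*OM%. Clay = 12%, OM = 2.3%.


WP = 0.026 + 0.005*12 + 0.0158*2.3
   = 0.026 + 0.0600 + 0.0363
   = 0.1223


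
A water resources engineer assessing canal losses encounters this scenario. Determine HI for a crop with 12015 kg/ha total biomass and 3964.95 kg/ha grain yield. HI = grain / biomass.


HI = grain_yield / biomass
   = 3964.95 / 12015
   = 0.33


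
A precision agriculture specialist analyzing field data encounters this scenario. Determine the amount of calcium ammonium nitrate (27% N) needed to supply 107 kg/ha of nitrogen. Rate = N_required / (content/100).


Rate = N_required / (N_content / 100)
     = 107 / (27 / 100)
     = 107 / 0.27
     = 396.30 kg/ha


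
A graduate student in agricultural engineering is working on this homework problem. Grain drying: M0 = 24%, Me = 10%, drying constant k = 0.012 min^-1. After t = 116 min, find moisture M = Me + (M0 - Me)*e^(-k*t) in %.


M = Me + (M0 - Me) * e^(-k*t)
  = 10 + (24 - 10) * e^(-0.012*116)
  = 10 + 14 * e^(-1.392)
  = 10 + 14 * 0.24858
  = 10 + 3.4801
  = 13.48%


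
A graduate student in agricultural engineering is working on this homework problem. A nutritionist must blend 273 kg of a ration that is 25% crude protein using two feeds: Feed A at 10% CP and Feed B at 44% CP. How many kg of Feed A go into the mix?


parts_A = CP_b - target = 44 - 25 = 19
parts_B = target - CP_a = 25 - 10 = 15
total_parts = 19 + 15 = 34
Feed A = 273 * 19 / 34 = 152.56 kg
Feed B = 273 * 15 / 34 = 120.44 kg

152.56 kg


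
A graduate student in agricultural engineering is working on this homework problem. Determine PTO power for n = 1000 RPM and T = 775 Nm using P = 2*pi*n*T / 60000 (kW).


P = 2*pi*n*T / 60000
  = 2*pi * 1000 * 775 / 60000
  = 4869468.61 / 60000
  = 81.16 kW


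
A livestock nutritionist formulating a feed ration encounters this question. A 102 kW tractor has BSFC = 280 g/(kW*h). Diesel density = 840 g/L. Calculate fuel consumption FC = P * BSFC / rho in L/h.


FC = P * BSFC / rho_fuel
   = 102 * 280 / 840
   = 28560 / 840
   = 34 L/h


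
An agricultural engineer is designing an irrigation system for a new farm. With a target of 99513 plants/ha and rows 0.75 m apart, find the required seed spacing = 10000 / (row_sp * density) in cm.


spacing = 10000 / (row_sp * density)
        = 10000 / (0.75 * 99513)
        = 10000 / 74634.75
        = 0.13399 m = 13.40 cm


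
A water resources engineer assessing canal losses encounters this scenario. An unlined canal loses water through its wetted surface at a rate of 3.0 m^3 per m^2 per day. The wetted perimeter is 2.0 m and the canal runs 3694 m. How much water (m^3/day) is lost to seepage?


S = C * P * L
  = 3.0 * 2.0 * 3694
  = 22164 m^3/day


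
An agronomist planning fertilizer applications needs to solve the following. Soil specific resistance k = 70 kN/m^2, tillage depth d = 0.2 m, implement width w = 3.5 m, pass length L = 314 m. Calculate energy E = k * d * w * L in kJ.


E = k * d * w * L
  = 70 * 0.2 * 3.5 * 314
  = 15386 kJ


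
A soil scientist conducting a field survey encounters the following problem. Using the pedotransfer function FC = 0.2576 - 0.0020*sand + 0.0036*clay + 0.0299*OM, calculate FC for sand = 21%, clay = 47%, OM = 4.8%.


FC = 0.2576 - 0.0020*21 + 0.0036*47 + 0.0299*4.8
   = 0.2576 - 0.0420 + 0.1692 + 0.1435
   = 0.5283


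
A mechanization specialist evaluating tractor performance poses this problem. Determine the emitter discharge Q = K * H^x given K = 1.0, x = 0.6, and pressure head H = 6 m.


Q = K * H^x
  = 1.0 * 6^0.6
  = 1.0 * 2.9302
  = 2.93 L/h


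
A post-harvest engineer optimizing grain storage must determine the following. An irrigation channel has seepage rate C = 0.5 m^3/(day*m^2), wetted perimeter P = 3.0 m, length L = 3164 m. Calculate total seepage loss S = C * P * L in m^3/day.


S = C * P * L
  = 0.5 * 3.0 * 3164
  = 4746 m^3/day


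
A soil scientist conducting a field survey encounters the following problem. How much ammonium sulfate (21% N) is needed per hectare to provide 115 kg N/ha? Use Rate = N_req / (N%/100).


Rate = N_required / (N_content / 100)
     = 115 / (21 / 100)
     = 115 / 0.21
     = 547.62 kg/ha


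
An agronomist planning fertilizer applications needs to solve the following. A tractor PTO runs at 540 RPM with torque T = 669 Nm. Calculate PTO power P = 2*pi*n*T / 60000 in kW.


P = 2*pi*n*T / 60000
  = 2*pi * 540 * 669 / 60000
  = 2269863.52 / 60000
  = 37.83 kW


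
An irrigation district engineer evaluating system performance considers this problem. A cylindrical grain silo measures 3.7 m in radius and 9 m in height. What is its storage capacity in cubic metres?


V = pi * r^2 * h
  = pi * 3.7^2 * 9
  = pi * 13.69 * 9
  = 387.08 m^3


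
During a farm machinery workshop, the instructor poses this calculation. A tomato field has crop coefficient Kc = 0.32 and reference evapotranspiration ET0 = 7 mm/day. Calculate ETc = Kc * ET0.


ETc = Kc * ET0
    = 0.32 * 7
    = 2.24 mm/day


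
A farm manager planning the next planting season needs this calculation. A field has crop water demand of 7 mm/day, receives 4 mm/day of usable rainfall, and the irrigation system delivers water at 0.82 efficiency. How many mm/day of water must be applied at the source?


IWR = (ETc - Pe) / Ea
    = (7 - 4) / 0.82
    = 3 / 0.82
    = 3.66 mm/day


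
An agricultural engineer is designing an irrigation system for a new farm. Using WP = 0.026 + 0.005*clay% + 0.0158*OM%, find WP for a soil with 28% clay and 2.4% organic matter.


WP = 0.026 + 0.005*28 + 0.0158*2.4
   = 0.026 + 0.1400 + 0.0379
   = 0.2039


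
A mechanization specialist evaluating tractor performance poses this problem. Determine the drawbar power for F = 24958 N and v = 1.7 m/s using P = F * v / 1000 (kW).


P = F * v / 1000
  = 24958 * 1.7 / 1000
  = 42428.60 / 1000
  = 42.43 kW


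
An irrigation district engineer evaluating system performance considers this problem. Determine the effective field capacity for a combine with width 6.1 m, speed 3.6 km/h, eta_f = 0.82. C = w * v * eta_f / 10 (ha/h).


C = w * v * eta_f / 10
  = 6.1 * 3.6 * 0.82 / 10
  = 18.01 / 10
  = 1.80 ha/h


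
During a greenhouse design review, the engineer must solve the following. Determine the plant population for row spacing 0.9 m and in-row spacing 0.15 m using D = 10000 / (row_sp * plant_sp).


D = 10000 / (row_sp * plant_sp)
  = 10000 / (0.9 * 0.15)
  = 10000 / 0.1350
  = 74074.07 plants/ha


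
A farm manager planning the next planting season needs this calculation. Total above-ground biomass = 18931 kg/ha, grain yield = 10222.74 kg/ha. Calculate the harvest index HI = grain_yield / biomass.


HI = grain_yield / biomass
   = 10222.74 / 18931
   = 0.54


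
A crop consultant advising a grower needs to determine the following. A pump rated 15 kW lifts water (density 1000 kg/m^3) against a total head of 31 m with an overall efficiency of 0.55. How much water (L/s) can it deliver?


Q = (P * 1000 * eta) / (rho * g * H)
  = (15 * 1000 * 0.55) / (1000 * 9.81 * 31)
  = 8250 / 304110
  = 0.02713 m^3/s = 27.13 L/s


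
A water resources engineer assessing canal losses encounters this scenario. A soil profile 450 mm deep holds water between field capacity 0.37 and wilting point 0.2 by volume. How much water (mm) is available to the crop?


AW = (FC - WP) * D
   = (0.37 - 0.2) * 450
   = 0.17 * 450
   = 76.50 mm


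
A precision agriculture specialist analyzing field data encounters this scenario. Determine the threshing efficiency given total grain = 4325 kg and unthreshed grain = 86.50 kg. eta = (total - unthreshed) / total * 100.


eta = (total - unthreshed) / total * 100
    = (4325 - 86.50) / 4325 * 100
    = 4238.50 / 4325 * 100
    = 98%


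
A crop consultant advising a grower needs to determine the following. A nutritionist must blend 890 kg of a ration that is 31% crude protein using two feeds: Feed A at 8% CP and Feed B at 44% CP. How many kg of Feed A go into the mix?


parts_A = CP_b - target = 44 - 31 = 13
parts_B = target - CP_a = 31 - 8 = 23
total_parts = 13 + 23 = 36
Feed A = 890 * 13 / 36 = 321.39 kg
Feed B = 890 * 23 / 36 = 568.61 kg

321.39 kg


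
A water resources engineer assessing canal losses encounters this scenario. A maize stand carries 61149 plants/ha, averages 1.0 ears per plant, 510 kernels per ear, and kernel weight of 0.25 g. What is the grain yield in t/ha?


Y = density * ears * kernels * kw
  = 61149 * 1.0 * 510 * 0.25 g/ha
  = 7796497.50 g/ha
  = 7796.50 kg/ha = 7.80 t/ha


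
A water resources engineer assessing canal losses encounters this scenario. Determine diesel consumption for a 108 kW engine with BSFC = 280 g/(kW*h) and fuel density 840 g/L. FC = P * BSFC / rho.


FC = P * BSFC / rho_fuel
   = 108 * 280 / 840
   = 30240 / 840
   = 36 L/h


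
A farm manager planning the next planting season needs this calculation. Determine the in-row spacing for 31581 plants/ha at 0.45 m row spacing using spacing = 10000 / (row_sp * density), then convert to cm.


spacing = 10000 / (row_sp * density)
        = 10000 / (0.45 * 31581)
        = 10000 / 14211.45
        = 0.70366 m = 70.37 cm


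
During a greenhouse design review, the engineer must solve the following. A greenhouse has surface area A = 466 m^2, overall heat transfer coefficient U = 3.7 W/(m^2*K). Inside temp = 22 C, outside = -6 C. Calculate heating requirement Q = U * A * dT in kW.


dT = 22 - (-6) = 28 K
Q = U * A * dT
  = 3.7 * 466 * 28
  = 48277.60 W = 48.28 kW


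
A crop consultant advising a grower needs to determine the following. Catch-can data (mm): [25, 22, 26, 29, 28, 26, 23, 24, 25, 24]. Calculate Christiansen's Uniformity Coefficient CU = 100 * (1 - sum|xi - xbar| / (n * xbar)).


xbar = 252 / 10 = 25.200
sum|xi - xbar| = 16.400
CU = 100 * (1 - 16.400 / (10 * 25.200))
   = 100 * (1 - 0.0651)
   = 93.49%


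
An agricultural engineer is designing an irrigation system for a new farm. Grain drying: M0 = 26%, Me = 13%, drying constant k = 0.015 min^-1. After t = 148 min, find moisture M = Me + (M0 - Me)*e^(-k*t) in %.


M = Me + (M0 - Me) * e^(-k*t)
  = 13 + (26 - 13) * e^(-0.015*148)
  = 13 + 13 * e^(-2.220)
  = 13 + 13 * 0.10861
  = 13 + 1.4119
  = 14.41%


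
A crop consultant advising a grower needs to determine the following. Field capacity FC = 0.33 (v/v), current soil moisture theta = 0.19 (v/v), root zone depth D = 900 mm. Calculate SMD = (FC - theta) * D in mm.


SMD = (FC - theta) * D
    = (0.33 - 0.19) * 900
    = 0.140 * 900
    = 126 mm


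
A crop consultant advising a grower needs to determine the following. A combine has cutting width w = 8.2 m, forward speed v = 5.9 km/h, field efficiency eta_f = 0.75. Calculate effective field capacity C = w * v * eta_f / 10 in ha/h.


C = w * v * eta_f / 10
  = 8.2 * 5.9 * 0.75 / 10
  = 36.29 / 10
  = 3.63 ha/h


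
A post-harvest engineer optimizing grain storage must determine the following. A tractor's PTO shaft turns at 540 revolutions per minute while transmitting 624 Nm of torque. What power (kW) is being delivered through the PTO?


P = 2*pi*n*T / 60000
  = 2*pi * 540 * 624 / 60000
  = 2117182.12 / 60000
  = 35.29 kW


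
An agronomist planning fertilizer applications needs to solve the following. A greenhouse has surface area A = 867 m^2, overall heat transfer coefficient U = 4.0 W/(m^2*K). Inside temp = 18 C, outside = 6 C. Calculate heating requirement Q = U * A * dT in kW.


dT = 18 - (6) = 12 K
Q = U * A * dT
  = 4.0 * 867 * 12
  = 41616 W = 41.62 kW


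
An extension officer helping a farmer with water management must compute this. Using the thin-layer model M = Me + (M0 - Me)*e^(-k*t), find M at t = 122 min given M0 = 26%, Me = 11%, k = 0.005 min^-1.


M = Me + (M0 - Me) * e^(-k*t)
  = 11 + (26 - 11) * e^(-0.005*122)
  = 11 + 15 * e^(-0.610)
  = 11 + 15 * 0.54335
  = 11 + 8.1503
  = 19.15%


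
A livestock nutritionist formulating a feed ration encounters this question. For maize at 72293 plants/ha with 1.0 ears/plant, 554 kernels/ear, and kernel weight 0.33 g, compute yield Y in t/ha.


Y = density * ears * kernels * kw
  = 72293 * 1.0 * 554 * 0.33 g/ha
  = 13216606.26 g/ha
  = 13216.61 kg/ha = 13.22 t/ha


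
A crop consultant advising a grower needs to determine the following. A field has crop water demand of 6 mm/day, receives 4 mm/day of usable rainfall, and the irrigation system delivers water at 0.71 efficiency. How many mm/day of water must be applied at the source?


IWR = (ETc - Pe) / Ea
    = (6 - 4) / 0.71
    = 2 / 0.71
    = 2.82 mm/day


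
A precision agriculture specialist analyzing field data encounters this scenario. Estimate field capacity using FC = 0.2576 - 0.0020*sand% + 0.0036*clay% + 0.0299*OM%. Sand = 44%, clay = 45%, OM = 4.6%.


FC = 0.2576 - 0.0020*44 + 0.0036*45 + 0.0299*4.6
   = 0.2576 - 0.0880 + 0.1620 + 0.1375
   = 0.4691


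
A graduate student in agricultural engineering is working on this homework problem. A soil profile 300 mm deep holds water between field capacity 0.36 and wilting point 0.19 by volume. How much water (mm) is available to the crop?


AW = (FC - WP) * D
   = (0.36 - 0.19) * 300
   = 0.17 * 300
   = 51 mm


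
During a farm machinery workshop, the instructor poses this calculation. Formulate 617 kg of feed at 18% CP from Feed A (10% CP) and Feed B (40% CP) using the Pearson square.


parts_A = CP_b - target = 40 - 18 = 22
parts_B = target - CP_a = 18 - 10 = 8
total_parts = 22 + 8 = 30
Feed A = 617 * 22 / 30 = 452.47 kg
Feed B = 617 * 8 / 30 = 164.53 kg

452.47 kg


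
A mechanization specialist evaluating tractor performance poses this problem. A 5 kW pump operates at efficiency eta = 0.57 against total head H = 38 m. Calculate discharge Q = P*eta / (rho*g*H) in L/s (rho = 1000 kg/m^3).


Q = (P * 1000 * eta) / (rho * g * H)
  = (5 * 1000 * 0.57) / (1000 * 9.81 * 38)
  = 2850 / 372780
  = 0.00765 m^3/s = 7.65 L/s


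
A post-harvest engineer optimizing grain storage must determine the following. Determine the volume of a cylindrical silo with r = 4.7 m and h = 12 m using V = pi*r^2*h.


V = pi * r^2 * h
  = pi * 4.7^2 * 12
  = pi * 22.09 * 12
  = 832.77 m^3


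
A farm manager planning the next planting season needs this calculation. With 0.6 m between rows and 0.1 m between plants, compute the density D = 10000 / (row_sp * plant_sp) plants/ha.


D = 10000 / (row_sp * plant_sp)
  = 10000 / (0.6 * 0.1)
  = 10000 / 0.0600
  = 166666.67 plants/ha


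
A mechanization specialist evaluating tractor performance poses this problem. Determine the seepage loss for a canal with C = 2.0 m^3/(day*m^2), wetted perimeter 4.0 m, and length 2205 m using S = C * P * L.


S = C * P * L
  = 2.0 * 4.0 * 2205
  = 17640 m^3/day


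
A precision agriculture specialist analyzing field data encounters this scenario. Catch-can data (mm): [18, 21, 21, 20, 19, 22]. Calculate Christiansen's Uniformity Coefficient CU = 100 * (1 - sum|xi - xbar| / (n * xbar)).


xbar = 121 / 6 = 20.167
sum|xi - xbar| = 7
CU = 100 * (1 - 7 / (6 * 20.167))
   = 100 * (1 - 0.0579)
   = 94.21%


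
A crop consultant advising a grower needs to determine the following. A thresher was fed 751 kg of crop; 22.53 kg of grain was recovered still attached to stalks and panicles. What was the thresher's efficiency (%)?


eta = (total - unthreshed) / total * 100
    = (751 - 22.53) / 751 * 100
    = 728.47 / 751 * 100
    = 97%


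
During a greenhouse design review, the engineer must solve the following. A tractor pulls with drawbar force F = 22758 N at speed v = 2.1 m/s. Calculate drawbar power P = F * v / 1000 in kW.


P = F * v / 1000
  = 22758 * 2.1 / 1000
  = 47791.80 / 1000
  = 47.79 kW


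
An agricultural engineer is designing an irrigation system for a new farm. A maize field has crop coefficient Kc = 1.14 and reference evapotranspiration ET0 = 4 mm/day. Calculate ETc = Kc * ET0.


ETc = Kc * ET0
    = 1.14 * 4
    = 4.56 mm/day


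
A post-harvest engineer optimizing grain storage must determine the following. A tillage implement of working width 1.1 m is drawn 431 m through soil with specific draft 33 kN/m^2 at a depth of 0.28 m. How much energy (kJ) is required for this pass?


E = k * d * w * L
  = 33 * 0.28 * 1.1 * 431
  = 4380.68 kJ


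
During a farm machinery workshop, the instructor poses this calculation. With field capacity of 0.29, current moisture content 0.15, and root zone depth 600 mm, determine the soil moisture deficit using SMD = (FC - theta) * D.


SMD = (FC - theta) * D
    = (0.29 - 0.15) * 600
    = 0.140 * 600
    = 84 mm


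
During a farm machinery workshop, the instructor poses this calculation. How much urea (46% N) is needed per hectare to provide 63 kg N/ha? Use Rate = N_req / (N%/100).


Rate = N_required / (N_content / 100)
     = 63 / (46 / 100)
     = 63 / 0.46
     = 136.96 kg/ha


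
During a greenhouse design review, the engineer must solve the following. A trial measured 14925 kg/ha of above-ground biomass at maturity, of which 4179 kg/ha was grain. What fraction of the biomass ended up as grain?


HI = grain_yield / biomass
   = 4179 / 14925
   = 0.28


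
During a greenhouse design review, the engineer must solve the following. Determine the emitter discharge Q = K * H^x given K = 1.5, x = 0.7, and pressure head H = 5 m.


Q = K * H^x
  = 1.5 * 5^0.7
  = 1.5 * 3.0852
  = 4.63 L/h


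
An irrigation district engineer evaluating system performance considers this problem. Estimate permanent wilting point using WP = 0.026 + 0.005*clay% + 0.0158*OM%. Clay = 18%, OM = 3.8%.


WP = 0.026 + 0.005*18 + 0.0158*3.8
   = 0.026 + 0.0900 + 0.0600
   = 0.1760


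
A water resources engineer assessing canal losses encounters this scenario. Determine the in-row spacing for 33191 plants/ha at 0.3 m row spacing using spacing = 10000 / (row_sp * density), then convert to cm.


spacing = 10000 / (row_sp * density)
        = 10000 / (0.3 * 33191)
        = 10000 / 9957.30
        = 1.00429 m = 100.43 cm


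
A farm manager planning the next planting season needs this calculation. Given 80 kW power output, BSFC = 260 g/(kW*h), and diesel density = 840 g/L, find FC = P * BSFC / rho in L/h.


FC = P * BSFC / rho_fuel
   = 80 * 260 / 840
   = 20800 / 840
   = 24.76 L/h


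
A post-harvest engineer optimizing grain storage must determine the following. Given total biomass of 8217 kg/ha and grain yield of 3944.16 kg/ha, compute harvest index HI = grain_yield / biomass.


HI = grain_yield / biomass
   = 3944.16 / 8217
   = 0.48


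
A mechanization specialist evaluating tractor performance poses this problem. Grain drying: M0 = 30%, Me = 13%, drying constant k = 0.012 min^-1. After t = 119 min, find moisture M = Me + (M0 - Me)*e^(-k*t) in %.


M = Me + (M0 - Me) * e^(-k*t)
  = 13 + (30 - 13) * e^(-0.012*119)
  = 13 + 17 * e^(-1.428)
  = 13 + 17 * 0.23979
  = 13 + 4.0764
  = 17.08%


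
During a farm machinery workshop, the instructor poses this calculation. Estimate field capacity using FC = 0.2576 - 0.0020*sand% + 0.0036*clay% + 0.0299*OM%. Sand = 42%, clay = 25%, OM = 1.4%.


FC = 0.2576 - 0.0020*42 + 0.0036*25 + 0.0299*1.4
   = 0.2576 - 0.0840 + 0.0900 + 0.0419
   = 0.3055


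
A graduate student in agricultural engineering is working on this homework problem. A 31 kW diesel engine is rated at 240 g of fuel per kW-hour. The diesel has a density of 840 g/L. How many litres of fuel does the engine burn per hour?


FC = P * BSFC / rho_fuel
   = 31 * 240 / 840
   = 7440 / 840
   = 8.86 L/h


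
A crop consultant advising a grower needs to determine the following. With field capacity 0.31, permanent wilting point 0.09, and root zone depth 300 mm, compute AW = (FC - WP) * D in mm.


AW = (FC - WP) * D
   = (0.31 - 0.09) * 300
   = 0.22 * 300
   = 66 mm


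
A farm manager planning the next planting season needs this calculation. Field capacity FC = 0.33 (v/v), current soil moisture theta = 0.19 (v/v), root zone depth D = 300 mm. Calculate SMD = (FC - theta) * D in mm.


SMD = (FC - theta) * D
    = (0.33 - 0.19) * 300
    = 0.140 * 300
    = 42 mm


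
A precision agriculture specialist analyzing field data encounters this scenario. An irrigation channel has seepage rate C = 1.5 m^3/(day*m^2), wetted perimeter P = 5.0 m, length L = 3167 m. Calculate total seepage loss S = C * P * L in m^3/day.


S = C * P * L
  = 1.5 * 5.0 * 3167
  = 23752.50 m^3/day


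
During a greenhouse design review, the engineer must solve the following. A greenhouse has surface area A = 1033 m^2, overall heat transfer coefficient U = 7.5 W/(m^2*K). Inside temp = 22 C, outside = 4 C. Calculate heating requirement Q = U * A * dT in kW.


dT = 22 - (4) = 18 K
Q = U * A * dT
  = 7.5 * 1033 * 18
  = 139455 W = 139.46 kW


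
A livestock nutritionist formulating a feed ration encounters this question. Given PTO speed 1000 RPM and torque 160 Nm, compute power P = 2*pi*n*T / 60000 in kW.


P = 2*pi*n*T / 60000
  = 2*pi * 1000 * 160 / 60000
  = 1005309.65 / 60000
  = 16.76 kW


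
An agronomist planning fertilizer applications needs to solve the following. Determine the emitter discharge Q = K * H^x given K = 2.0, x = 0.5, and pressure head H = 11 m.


Q = K * H^x
  = 2.0 * 11^0.5
  = 2.0 * 3.3166
  = 6.63 L/h


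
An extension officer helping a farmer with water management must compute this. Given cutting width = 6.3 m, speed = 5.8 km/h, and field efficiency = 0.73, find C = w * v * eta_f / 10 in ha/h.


C = w * v * eta_f / 10
  = 6.3 * 5.8 * 0.73 / 10
  = 26.67 / 10
  = 2.67 ha/h


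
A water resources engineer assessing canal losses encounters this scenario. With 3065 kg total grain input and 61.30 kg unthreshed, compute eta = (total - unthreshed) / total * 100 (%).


eta = (total - unthreshed) / total * 100
    = (3065 - 61.30) / 3065 * 100
    = 3003.70 / 3065 * 100
    = 98%


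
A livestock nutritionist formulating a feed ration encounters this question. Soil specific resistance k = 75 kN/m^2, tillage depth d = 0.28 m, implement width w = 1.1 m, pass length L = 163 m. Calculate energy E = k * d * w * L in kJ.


E = k * d * w * L
  = 75 * 0.28 * 1.1 * 163
  = 3765.30 kJ


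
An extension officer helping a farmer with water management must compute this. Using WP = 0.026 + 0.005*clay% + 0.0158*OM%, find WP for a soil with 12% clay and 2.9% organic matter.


WP = 0.026 + 0.005*12 + 0.0158*2.9
   = 0.026 + 0.0600 + 0.0458
   = 0.1318


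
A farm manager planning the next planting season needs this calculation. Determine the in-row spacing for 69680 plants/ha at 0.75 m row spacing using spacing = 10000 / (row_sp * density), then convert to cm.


spacing = 10000 / (row_sp * density)
        = 10000 / (0.75 * 69680)
        = 10000 / 52260
        = 0.19135 m = 19.14 cm


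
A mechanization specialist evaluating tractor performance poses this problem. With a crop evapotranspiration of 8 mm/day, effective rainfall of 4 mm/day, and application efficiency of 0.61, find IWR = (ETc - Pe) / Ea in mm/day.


IWR = (ETc - Pe) / Ea
    = (8 - 4) / 0.61
    = 4 / 0.61
    = 6.56 mm/day


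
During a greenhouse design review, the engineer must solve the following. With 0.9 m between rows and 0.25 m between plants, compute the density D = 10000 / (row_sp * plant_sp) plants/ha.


D = 10000 / (row_sp * plant_sp)
  = 10000 / (0.9 * 0.25)
  = 10000 / 0.2250
  = 44444.44 plants/ha


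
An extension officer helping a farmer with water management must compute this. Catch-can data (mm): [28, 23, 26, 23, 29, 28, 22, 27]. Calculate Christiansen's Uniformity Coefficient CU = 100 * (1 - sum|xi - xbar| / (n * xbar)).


xbar = 206 / 8 = 25.750
sum|xi - xbar| = 18.500
CU = 100 * (1 - 18.500 / (8 * 25.750))
   = 100 * (1 - 0.0898)
   = 91.02%


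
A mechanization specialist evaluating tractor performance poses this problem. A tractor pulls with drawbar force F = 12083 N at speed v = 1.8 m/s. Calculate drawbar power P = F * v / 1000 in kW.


P = F * v / 1000
  = 12083 * 1.8 / 1000
  = 21749.40 / 1000
  = 21.75 kW


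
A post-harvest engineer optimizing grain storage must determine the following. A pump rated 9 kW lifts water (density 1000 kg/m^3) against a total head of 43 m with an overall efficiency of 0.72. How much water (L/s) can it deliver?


Q = (P * 1000 * eta) / (rho * g * H)
  = (9 * 1000 * 0.72) / (1000 * 9.81 * 43)
  = 6480 / 421830
  = 0.01536 m^3/s = 15.36 L/s


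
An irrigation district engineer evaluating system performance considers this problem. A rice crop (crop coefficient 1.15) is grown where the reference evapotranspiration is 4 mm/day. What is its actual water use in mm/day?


ETc = Kc * ET0
    = 1.15 * 4
    = 4.60 mm/day


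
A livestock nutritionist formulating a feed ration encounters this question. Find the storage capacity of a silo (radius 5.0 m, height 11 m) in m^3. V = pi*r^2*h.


V = pi * r^2 * h
  = pi * 5.0^2 * 11
  = pi * 25 * 11
  = 863.94 m^3


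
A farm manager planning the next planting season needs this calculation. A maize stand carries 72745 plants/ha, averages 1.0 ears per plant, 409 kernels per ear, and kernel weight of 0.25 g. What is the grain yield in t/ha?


Y = density * ears * kernels * kw
  = 72745 * 1.0 * 409 * 0.25 g/ha
  = 7438176.25 g/ha
  = 7438.18 kg/ha = 7.44 t/ha


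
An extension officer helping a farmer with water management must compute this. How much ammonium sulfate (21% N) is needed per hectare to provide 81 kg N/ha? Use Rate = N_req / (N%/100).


Rate = N_required / (N_content / 100)
     = 81 / (21 / 100)
     = 81 / 0.21
     = 385.71 kg/ha


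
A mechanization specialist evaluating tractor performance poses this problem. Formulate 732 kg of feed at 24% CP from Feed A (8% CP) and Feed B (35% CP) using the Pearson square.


parts_A = CP_b - target = 35 - 24 = 11
parts_B = target - CP_a = 24 - 8 = 16
total_parts = 11 + 16 = 27
Feed A = 732 * 11 / 27 = 298.22 kg
Feed B = 732 * 16 / 27 = 433.78 kg

298.22 kg


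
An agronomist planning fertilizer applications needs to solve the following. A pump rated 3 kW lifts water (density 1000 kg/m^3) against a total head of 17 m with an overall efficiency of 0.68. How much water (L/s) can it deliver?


Q = (P * 1000 * eta) / (rho * g * H)
  = (3 * 1000 * 0.68) / (1000 * 9.81 * 17)
  = 2040 / 166770
  = 0.01223 m^3/s = 12.23 L/s


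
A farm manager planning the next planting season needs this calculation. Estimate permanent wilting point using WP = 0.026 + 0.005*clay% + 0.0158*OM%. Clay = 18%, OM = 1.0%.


WP = 0.026 + 0.005*18 + 0.0158*1.0
   = 0.026 + 0.0900 + 0.0158
   = 0.1318


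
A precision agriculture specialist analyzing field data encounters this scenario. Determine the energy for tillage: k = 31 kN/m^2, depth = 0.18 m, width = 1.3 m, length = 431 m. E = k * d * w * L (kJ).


E = k * d * w * L
  = 31 * 0.18 * 1.3 * 431
  = 3126.47 kJ


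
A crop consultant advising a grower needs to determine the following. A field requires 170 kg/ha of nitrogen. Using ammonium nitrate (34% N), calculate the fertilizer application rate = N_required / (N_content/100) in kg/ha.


Rate = N_required / (N_content / 100)
     = 170 / (34 / 100)
     = 170 / 0.34
     = 500 kg/ha


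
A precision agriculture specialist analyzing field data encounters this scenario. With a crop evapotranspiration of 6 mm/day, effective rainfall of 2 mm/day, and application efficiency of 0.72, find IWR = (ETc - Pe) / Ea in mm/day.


IWR = (ETc - Pe) / Ea
    = (6 - 2) / 0.72
    = 4 / 0.72
    = 5.56 mm/day


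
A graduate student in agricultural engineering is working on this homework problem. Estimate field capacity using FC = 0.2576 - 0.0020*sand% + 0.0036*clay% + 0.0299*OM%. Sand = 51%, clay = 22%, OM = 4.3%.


FC = 0.2576 - 0.0020*51 + 0.0036*22 + 0.0299*4.3
   = 0.2576 - 0.1020 + 0.0792 + 0.1286
   = 0.3634


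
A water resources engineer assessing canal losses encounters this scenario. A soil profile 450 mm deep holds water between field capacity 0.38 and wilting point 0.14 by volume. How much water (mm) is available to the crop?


AW = (FC - WP) * D
   = (0.38 - 0.14) * 450
   = 0.24 * 450
   = 108 mm


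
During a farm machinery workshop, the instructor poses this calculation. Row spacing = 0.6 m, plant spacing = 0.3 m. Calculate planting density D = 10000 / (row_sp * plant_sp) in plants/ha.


D = 10000 / (row_sp * plant_sp)
  = 10000 / (0.6 * 0.3)
  = 10000 / 0.1800
  = 55555.56 plants/ha


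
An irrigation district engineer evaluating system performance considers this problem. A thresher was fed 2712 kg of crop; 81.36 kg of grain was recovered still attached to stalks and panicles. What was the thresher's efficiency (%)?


eta = (total - unthreshed) / total * 100
    = (2712 - 81.36) / 2712 * 100
    = 2630.64 / 2712 * 100
    = 97%


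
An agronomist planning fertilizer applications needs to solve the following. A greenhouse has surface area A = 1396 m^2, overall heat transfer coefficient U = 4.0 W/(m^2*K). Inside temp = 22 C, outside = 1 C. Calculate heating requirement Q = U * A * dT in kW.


dT = 22 - (1) = 21 K
Q = U * A * dT
  = 4.0 * 1396 * 21
  = 117264 W = 117.26 kW
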